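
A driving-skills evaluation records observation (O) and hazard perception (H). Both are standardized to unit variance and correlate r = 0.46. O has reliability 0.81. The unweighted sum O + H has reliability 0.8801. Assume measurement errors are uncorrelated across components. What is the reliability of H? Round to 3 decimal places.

Var(O+H) = 2 + 2·0.46 = 2.920.
True-score variance = ρ_O + ρ_H + 2·0.46, so 0.8801 = (0.81 + ρ_H + 0.92) / 2.920.
ρ_H = 0.8801·2.920 − 0.81 − 0.92 = 0.840.

0.840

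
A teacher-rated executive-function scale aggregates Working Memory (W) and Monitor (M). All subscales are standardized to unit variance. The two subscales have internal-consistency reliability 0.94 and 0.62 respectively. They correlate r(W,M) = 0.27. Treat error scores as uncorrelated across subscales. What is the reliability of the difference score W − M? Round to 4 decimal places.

Var(W−M) = 1 + 1 − 2·0.27 = 2 − 0.54 = 1.46.
Because errors are independent across components, Cov(Tᵢ,Tⱼ) = Cov(Xᵢ,Xⱼ); the off-diagonal part of the true-score variance is the same as above.
True-score variance = [0.94 + 0.62] − 0.54 = 1.56 − 0.54 = 1.02.
Reliability = 1.02 / 1.46 = 0.6986.

0.6986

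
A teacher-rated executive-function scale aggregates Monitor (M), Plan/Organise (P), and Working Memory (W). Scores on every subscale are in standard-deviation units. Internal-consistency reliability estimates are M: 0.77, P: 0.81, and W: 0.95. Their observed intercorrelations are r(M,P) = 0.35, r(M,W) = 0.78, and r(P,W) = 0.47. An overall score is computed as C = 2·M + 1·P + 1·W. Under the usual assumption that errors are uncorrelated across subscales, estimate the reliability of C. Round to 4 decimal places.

Var(C) = 2² + 1 + 1 + 2·[2·0.35 + 2·0.78 + 0.47] = 6 + 5.46 = 11.46.
Because errors are independent across components, Cov(Tᵢ,Tⱼ) = Cov(Xᵢ,Xⱼ); the off-diagonal part of the true-score variance is the same as above.
True-score variance = [2²·0.77 + 0.81 + 0.95] + 5.46 = 4.84 + 5.46 = 10.3.
Reliability = 10.3 / 11.46 = 0.8988.

0.8988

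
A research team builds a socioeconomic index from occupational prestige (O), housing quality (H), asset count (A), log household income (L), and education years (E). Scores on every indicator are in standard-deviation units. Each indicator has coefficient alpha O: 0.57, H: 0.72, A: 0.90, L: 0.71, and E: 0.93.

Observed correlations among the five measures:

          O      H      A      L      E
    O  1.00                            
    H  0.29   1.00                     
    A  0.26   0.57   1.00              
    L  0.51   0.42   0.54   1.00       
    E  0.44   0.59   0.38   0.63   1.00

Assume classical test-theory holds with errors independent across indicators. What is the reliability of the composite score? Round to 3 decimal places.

Var(O+H+A+L+E) = 5 + 2·[0.29 + 0.26 + 0.51 + 0.44 + 0.57 + 0.42 + 0.59 + 0.54 + 0.38 + 0.63] = 5 + 9.26 = 14.26.
With uncorrelated errors the cross-covariances are all true-score covariance, so they carry over unchanged; only the diagonal terms shrink to ρᵢσᵢ².
True-score variance = [0.57 + 0.72 + 0.90 + 0.71 + 0.93] + 9.26 = 3.83 + 9.26 = 13.09.
Reliability = 13.09 / 14.26 = 0.918.

0.918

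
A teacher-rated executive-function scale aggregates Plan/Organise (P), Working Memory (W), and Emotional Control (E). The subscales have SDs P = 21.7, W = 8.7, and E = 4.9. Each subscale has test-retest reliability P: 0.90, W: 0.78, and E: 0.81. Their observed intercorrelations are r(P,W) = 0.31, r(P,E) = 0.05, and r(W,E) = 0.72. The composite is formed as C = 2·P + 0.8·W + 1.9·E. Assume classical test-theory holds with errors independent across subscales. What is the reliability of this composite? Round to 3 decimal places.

Var(C) = 2²·21.7² + 0.8²·8.7² + 1.9²·4.9² + 2·[1.6·21.7·8.7·0.31 + 3.8·21.7·4.9·0.05 + 1.52·8.7·4.9·0.72] = 2018.68 + 320.994 = 2339.67.
With uncorrelated errors the cross-covariances are all true-score covariance, so they carry over unchanged; only the diagonal terms shrink to ρᵢσᵢ².
True-score variance = [2²·21.7²·0.90 + 0.8²·8.7²·0.78 + 1.9²·4.9²·0.81] + 320.994 = 1803.2 + 320.994 = 2124.19.
Reliability = 2124.19 / 2339.67 = 0.908.

0.908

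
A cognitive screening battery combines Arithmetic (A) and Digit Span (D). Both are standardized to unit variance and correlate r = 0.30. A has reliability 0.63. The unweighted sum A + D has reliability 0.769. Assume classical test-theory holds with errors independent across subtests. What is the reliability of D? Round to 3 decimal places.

0.769

Var(A+D) = 2 + 2·0.30 = 2.600.
True-score variance = ρ_A + ρ_D + 2·0.30, so 0.769 = (0.63 + ρ_D + 0.60) / 2.600.
ρ_D = 0.769·2.600 − 0.63 − 0.60 = 0.769.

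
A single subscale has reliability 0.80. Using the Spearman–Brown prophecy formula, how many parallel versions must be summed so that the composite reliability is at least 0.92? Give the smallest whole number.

3

k ≥ ρ*(1−ρ₁)/(ρ₁(1−ρ*)) = 0.92·0.20 / (0.80·0.08) = 2.875.
Smallest integer k = 3.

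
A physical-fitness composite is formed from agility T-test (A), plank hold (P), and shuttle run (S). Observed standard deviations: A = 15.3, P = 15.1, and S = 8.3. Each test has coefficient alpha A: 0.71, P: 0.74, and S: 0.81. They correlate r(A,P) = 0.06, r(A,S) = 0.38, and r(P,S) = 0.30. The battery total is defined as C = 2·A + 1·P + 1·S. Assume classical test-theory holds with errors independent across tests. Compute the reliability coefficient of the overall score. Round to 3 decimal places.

0.779

Var(C) = 2²·15.3² + 15.1² + 8.3² + 2·[2·15.3·15.1·0.06 + 2·15.3·8.3·0.38 + 15.1·8.3·0.30] = 1233.26 + 323.67 = 1556.93.
Because errors are independent across components, Cov(Tᵢ,Tⱼ) = Cov(Xᵢ,Xⱼ); the off-diagonal part of the true-score variance is the same as above.
True-score variance = [2²·15.3²·0.71 + 15.1²·0.74 + 8.3²·0.81] + 323.67 = 889.344 + 323.67 = 1213.01.
Reliability = 1213.01 / 1556.93 = 0.779.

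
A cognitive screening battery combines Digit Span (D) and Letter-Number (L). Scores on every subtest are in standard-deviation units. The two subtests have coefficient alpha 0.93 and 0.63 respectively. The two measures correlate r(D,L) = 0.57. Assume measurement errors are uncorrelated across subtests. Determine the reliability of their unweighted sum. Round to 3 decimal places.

Var(D+L) = 2 + 2·[0.57] = 2 + 1.14 = 3.14.
Because errors are independent across components, Cov(Tᵢ,Tⱼ) = Cov(Xᵢ,Xⱼ); the off-diagonal part of the true-score variance is the same as above.
True-score variance = [0.93 + 0.63] + 1.14 = 1.56 + 1.14 = 2.7.
Reliability = 2.7 / 3.14 = 0.860.

0.860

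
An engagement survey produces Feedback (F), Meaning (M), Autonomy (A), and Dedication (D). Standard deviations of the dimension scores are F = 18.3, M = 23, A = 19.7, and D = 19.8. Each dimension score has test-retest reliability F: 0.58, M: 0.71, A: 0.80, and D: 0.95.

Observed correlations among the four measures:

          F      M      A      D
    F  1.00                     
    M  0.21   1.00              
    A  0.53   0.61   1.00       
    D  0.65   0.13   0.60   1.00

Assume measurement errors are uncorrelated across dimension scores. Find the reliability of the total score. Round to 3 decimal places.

0.897

Var(F+M+A+D) = 18.3² + 23² + 19.7² + 19.8² + 2·[18.3·23·0.21 + 18.3·19.7·0.53 + 18.3·19.8·0.65 + 23·19.7·0.61 + 23·19.8·0.13 + 19.7·19.8·0.60] = 1644.02 + 2169.22 = 3813.24.
With uncorrelated errors the cross-covariances are all true-score covariance, so they carry over unchanged; only the diagonal terms shrink to ρᵢσᵢ².
True-score variance = [18.3²·0.58 + 23²·0.71 + 19.7²·0.80 + 19.8²·0.95] + 2169.22 = 1252.74 + 2169.22 = 3421.95.
Reliability = 3421.95 / 3813.24 = 0.897.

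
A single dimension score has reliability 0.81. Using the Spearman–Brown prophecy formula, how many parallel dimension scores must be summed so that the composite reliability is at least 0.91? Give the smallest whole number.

k ≥ ρ*(1−ρ₁)/(ρ₁(1−ρ*)) = 0.91·0.19 / (0.81·0.09) = 2.372.
Smallest integer k = 3.

3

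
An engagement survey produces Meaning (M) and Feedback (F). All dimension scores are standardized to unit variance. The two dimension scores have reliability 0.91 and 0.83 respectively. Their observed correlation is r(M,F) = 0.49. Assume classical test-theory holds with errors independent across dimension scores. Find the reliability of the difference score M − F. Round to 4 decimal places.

Var(M−F) = 1 + 1 − 2·0.49 = 2 − 0.98 = 1.02.
Under uncorrelated errors the observed covariances equal the true-score covariances, so only the own-variance terms attenuate.
True-score variance = [0.91 + 0.83] − 0.98 = 1.74 − 0.98 = 0.76.
Reliability = 0.76 / 1.02 = 0.7451.

0.7451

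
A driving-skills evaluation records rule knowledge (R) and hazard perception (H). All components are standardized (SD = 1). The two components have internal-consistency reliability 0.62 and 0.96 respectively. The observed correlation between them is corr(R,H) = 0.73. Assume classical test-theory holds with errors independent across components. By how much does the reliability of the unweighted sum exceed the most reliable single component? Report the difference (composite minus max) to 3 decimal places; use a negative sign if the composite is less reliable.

Var(sum) = 2 + 1.46 = 3.46; true-score variance = 1.58 + 1.46 = 3.04; composite reliability = 0.8786.
Max component reliability = 0.9600.
Difference = 0.8786 − 0.9600 = -0.081.

-0.081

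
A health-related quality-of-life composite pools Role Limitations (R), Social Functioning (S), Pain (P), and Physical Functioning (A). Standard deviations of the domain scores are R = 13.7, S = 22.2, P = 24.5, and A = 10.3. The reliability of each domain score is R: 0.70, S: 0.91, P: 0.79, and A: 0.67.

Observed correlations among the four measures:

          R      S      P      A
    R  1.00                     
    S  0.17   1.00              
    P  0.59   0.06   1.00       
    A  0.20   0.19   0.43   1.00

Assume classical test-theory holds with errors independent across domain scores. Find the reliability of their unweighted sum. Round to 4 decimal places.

Var(R+S+P+A) = 13.7² + 22.2² + 24.5² + 10.3² + 2·[13.7·22.2·0.17 + 13.7·24.5·0.59 + 13.7·10.3·0.20 + 22.2·24.5·0.06 + 22.2·10.3·0.19 + 24.5·10.3·0.43] = 1386.87 + 925.098 = 2311.97.
With uncorrelated errors the cross-covariances are all true-score covariance, so they carry over unchanged; only the diagonal terms shrink to ρᵢσᵢ².
True-score variance = [13.7²·0.70 + 22.2²·0.91 + 24.5²·0.79 + 10.3²·0.67] + 925.098 = 1125.15 + 925.098 = 2050.24.
Reliability = 2050.24 / 2311.97 = 0.8868.

0.8868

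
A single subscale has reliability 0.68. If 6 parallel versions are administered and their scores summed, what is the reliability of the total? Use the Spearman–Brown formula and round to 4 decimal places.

0.9273

ρ_k = kρ / (1 + (k−1)ρ) = 6·0.68 / (1 + 5·0.68) = 4.080 / 4.400 = 0.9273.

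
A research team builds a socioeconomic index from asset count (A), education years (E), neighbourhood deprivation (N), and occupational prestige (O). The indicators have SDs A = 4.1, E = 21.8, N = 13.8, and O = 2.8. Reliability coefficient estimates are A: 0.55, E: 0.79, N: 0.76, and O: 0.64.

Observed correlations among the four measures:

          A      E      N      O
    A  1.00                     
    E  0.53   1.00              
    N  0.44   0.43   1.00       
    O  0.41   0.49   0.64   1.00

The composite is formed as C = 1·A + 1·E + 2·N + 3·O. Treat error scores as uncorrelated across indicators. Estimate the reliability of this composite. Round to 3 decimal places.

Var(C) = 4.1² + 21.8² + 2²·13.8² + 3²·2.8² + 2·[4.1·21.8·0.53 + 2·4.1·13.8·0.44 + 3·4.1·2.8·0.41 + 2·21.8·13.8·0.43 + 3·21.8·2.8·0.49 + 6·13.8·2.8·0.64] = 1324.37 + 1216.22 = 2540.59.
Because errors are independent across components, Cov(Tᵢ,Tⱼ) = Cov(Xᵢ,Xⱼ); the off-diagonal part of the true-score variance is the same as above.
True-score variance = [4.1²·0.55 + 21.8²·0.79 + 2²·13.8²·0.76 + 3²·2.8²·0.64] + 1216.22 = 1008.78 + 1216.22 = 2225.
Reliability = 2225 / 2540.59 = 0.876.

0.876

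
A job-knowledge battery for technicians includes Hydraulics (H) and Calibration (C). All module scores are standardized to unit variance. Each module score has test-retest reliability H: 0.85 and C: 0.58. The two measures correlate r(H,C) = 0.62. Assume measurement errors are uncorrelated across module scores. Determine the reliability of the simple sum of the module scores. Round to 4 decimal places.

0.8241

Var(H+C) = 2 + 2·[0.62] = 2 + 1.24 = 3.24.
Because errors are independent across components, Cov(Tᵢ,Tⱼ) = Cov(Xᵢ,Xⱼ); the off-diagonal part of the true-score variance is the same as above.
True-score variance = [0.85 + 0.58] + 1.24 = 1.43 + 1.24 = 2.67.
Reliability = 2.67 / 3.24 = 0.8241.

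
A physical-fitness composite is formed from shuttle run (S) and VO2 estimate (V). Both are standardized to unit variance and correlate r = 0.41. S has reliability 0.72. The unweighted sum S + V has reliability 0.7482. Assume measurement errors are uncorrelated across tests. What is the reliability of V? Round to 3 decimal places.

0.570

Var(S+V) = 2 + 2·0.41 = 2.820.
True-score variance = ρ_S + ρ_V + 2·0.41, so 0.7482 = (0.72 + ρ_V + 0.82) / 2.820.
ρ_V = 0.7482·2.820 − 0.72 − 0.82 = 0.570.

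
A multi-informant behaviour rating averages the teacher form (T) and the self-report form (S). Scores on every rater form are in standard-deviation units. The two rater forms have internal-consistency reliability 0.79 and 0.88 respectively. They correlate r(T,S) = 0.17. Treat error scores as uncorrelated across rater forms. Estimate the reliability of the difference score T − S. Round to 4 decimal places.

0.8012

Var(T−S) = 1 + 1 − 2·0.17 = 2 − 0.34 = 1.66.
With uncorrelated errors the cross-covariances are all true-score covariance, so they carry over unchanged; only the diagonal terms shrink to ρᵢσᵢ².
True-score variance = [0.79 + 0.88] − 0.34 = 1.67 − 0.34 = 1.33.
Reliability = 1.33 / 1.66 = 0.8012.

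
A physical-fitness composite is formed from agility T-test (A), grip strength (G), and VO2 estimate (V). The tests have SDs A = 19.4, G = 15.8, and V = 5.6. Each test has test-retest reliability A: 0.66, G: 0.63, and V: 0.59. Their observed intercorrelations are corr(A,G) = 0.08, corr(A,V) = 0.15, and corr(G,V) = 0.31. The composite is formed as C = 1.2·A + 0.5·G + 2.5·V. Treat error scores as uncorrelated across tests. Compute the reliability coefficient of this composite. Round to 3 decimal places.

Var(C) = 1.2²·19.4² + 0.5²·15.8² + 2.5²·5.6² + 2·[0.6·19.4·15.8·0.08 + 3·19.4·5.6·0.15 + 1.25·15.8·5.6·0.31] = 800.368 + 195.774 = 996.142.
With uncorrelated errors the cross-covariances are all true-score covariance, so they carry over unchanged; only the diagonal terms shrink to ρᵢσᵢ².
True-score variance = [1.2²·19.4²·0.66 + 0.5²·15.8²·0.63 + 2.5²·5.6²·0.59] + 195.774 = 512.651 + 195.774 = 708.425.
Reliability = 708.425 / 996.142 = 0.711.

0.711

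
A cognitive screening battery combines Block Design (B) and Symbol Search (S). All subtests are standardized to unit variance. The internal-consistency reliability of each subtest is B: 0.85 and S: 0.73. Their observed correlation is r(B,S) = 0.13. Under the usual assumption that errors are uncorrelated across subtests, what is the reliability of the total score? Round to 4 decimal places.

0.8142

Var(B+S) = 2 + 2·[0.13] = 2 + 0.26 = 2.26.
Because errors are independent across components, Cov(Tᵢ,Tⱼ) = Cov(Xᵢ,Xⱼ); the off-diagonal part of the true-score variance is the same as above.
True-score variance = [0.85 + 0.73] + 0.26 = 1.58 + 0.26 = 1.84.
Reliability = 1.84 / 2.26 = 0.8142.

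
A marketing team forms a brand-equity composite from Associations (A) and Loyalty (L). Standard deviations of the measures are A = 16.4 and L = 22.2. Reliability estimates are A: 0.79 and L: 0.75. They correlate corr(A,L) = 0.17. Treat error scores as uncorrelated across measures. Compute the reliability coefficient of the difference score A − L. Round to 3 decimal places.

Var(A−L) = 16.4² + 22.2² − 2·16.4·22.2·0.17 = 761.8 − 123.787 = 638.013.
Because errors are independent across components, Cov(Tᵢ,Tⱼ) = Cov(Xᵢ,Xⱼ); the off-diagonal part of the true-score variance is the same as above.
True-score variance = [16.4²·0.79 + 22.2²·0.75] − 123.787 = 582.108 − 123.787 = 458.321.
Reliability = 458.321 / 638.013 = 0.718.

0.718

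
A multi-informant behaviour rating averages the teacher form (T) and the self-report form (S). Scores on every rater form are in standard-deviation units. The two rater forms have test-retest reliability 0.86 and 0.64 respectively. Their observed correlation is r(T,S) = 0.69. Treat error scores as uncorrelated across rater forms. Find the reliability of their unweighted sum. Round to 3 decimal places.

Var(T+S) = 2 + 2·[0.69] = 2 + 1.38 = 3.38.
With uncorrelated errors the cross-covariances are all true-score covariance, so they carry over unchanged; only the diagonal terms shrink to ρᵢσᵢ².
True-score variance = [0.86 + 0.64] + 1.38 = 1.5 + 1.38 = 2.88.
Reliability = 2.88 / 3.38 = 0.852.

0.852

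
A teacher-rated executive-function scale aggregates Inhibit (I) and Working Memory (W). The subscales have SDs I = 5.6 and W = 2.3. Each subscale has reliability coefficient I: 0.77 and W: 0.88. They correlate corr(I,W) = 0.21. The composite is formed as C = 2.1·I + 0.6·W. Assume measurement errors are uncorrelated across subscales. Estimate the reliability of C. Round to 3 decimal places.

Var(C) = 2.1²·5.6² + 0.6²·2.3² + 2·[1.26·5.6·2.3·0.21] = 140.202 + 6.8161 = 147.018.
Because errors are independent across components, Cov(Tᵢ,Tⱼ) = Cov(Xᵢ,Xⱼ); the off-diagonal part of the true-score variance is the same as above.
True-score variance = [2.1²·5.6²·0.77 + 0.6²·2.3²·0.88] + 6.8161 = 108.165 + 6.8161 = 114.981.
Reliability = 114.981 / 147.018 = 0.782.

0.782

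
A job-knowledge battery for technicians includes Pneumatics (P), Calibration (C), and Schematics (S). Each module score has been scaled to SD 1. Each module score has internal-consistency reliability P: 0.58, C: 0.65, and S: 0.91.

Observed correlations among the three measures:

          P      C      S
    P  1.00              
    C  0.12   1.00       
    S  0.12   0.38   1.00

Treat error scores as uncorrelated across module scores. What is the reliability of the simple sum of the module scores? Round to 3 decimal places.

Var(P+C+S) = 3 + 2·[0.12 + 0.12 + 0.38] = 3 + 1.24 = 4.24.
Under uncorrelated errors the observed covariances equal the true-score covariances, so only the own-variance terms attenuate.
True-score variance = [0.58 + 0.65 + 0.91] + 1.24 = 2.14 + 1.24 = 3.38.
Reliability = 3.38 / 4.24 = 0.797.

0.797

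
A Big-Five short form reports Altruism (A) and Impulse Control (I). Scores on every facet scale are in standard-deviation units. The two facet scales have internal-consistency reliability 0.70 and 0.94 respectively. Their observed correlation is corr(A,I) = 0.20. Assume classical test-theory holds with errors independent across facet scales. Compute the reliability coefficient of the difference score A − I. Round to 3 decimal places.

0.775

Var(A−I) = 1 + 1 − 2·0.20 = 2 − 0.4 = 1.6.
Because errors are independent across components, Cov(Tᵢ,Tⱼ) = Cov(Xᵢ,Xⱼ); the off-diagonal part of the true-score variance is the same as above.
True-score variance = [0.70 + 0.94] − 0.4 = 1.64 − 0.4 = 1.24.
Reliability = 1.24 / 1.6 = 0.775.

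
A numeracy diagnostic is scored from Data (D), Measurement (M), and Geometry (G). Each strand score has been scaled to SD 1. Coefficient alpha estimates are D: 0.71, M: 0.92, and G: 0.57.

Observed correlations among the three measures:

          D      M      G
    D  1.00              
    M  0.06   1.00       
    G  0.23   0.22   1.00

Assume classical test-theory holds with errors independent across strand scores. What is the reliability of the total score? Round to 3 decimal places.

Var(D+M+G) = 3 + 2·[0.06 + 0.23 + 0.22] = 3 + 1.02 = 4.02.
Under uncorrelated errors the observed covariances equal the true-score covariances, so only the own-variance terms attenuate.
True-score variance = [0.71 + 0.92 + 0.57] + 1.02 = 2.2 + 1.02 = 3.22.
Reliability = 3.22 / 4.02 = 0.801.

0.801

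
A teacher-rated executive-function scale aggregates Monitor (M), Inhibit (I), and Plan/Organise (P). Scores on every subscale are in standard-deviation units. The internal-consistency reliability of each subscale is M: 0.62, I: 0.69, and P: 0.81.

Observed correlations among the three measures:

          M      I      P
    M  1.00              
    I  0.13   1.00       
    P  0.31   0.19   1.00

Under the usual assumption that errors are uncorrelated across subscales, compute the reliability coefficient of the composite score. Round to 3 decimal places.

Var(M+I+P) = 3 + 2·[0.13 + 0.31 + 0.19] = 3 + 1.26 = 4.26.
Because errors are independent across components, Cov(Tᵢ,Tⱼ) = Cov(Xᵢ,Xⱼ); the off-diagonal part of the true-score variance is the same as above.
True-score variance = [0.62 + 0.69 + 0.81] + 1.26 = 2.12 + 1.26 = 3.38.
Reliability = 3.38 / 4.26 = 0.793.

0.793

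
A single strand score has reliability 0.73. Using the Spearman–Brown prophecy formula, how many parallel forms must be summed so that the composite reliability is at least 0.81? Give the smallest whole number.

2

k ≥ ρ*(1−ρ₁)/(ρ₁(1−ρ*)) = 0.81·0.27 / (0.73·0.19) = 1.577.
Smallest integer k = 2.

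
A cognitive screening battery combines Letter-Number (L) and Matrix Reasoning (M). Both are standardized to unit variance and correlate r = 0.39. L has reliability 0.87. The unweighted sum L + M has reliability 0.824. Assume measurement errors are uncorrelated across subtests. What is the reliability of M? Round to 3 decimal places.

Var(L+M) = 2 + 2·0.39 = 2.780.
True-score variance = ρ_L + ρ_M + 2·0.39, so 0.824 = (0.87 + ρ_M + 0.78) / 2.780.
ρ_M = 0.824·2.780 − 0.87 − 0.78 = 0.641.

0.641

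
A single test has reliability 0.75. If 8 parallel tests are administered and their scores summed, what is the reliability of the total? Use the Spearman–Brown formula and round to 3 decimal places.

ρ_k = kρ / (1 + (k−1)ρ) = 8·0.75 / (1 + 7·0.75) = 6.000 / 6.250 = 0.960.

0.960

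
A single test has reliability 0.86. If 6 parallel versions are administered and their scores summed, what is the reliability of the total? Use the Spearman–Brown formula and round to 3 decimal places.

ρ_k = kρ / (1 + (k−1)ρ) = 6·0.86 / (1 + 5·0.86) = 5.160 / 5.300 = 0.974.

0.974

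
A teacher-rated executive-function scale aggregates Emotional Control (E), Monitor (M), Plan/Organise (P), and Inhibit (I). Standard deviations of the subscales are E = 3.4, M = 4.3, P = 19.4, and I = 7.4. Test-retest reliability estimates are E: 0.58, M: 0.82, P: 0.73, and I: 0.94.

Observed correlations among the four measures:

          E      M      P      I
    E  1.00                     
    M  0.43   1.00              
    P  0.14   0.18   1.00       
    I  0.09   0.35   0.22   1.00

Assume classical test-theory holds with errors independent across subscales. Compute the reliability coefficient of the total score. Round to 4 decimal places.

Var(E+M+P+I) = 3.4² + 4.3² + 19.4² + 7.4² + 2·[3.4·4.3·0.43 + 3.4·19.4·0.14 + 3.4·7.4·0.09 + 4.3·19.4·0.18 + 4.3·7.4·0.35 + 19.4·7.4·0.22] = 461.17 + 151.042 = 612.212.
Because errors are independent across components, Cov(Tᵢ,Tⱼ) = Cov(Xᵢ,Xⱼ); the off-diagonal part of the true-score variance is the same as above.
True-score variance = [3.4²·0.58 + 4.3²·0.82 + 19.4²·0.73 + 7.4²·0.94] + 151.042 = 348.084 + 151.042 = 499.126.
Reliability = 499.126 / 612.212 = 0.8153.

0.8153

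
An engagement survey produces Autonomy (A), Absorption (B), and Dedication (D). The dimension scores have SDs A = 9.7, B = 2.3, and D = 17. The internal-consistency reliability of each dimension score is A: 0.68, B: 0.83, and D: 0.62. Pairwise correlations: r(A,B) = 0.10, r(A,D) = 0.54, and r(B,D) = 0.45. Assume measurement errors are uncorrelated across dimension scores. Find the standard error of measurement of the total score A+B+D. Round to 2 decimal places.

Var(total) = 388.38 + 217.744 = 606.124.
True-score variance = 247.552 + 217.744 = 465.296, so reliability = 0.7677.
Error variance = 606.124 − 465.296 = 140.828; SEM = √140.828 = 11.87.

11.87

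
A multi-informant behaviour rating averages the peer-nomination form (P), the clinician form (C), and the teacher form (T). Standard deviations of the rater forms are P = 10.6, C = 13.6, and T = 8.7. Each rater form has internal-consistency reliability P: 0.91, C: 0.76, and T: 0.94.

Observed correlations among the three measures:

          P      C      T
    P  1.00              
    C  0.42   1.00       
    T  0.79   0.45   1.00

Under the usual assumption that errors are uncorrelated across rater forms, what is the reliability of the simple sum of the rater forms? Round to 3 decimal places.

0.921

Var(P+C+T) = 10.6² + 13.6² + 8.7² + 2·[10.6·13.6·0.42 + 10.6·8.7·0.79 + 13.6·8.7·0.45] = 373.01 + 373.29 = 746.3.
With uncorrelated errors the cross-covariances are all true-score covariance, so they carry over unchanged; only the diagonal terms shrink to ρᵢσᵢ².
True-score variance = [10.6²·0.91 + 13.6²·0.76 + 8.7²·0.94] + 373.29 = 313.966 + 373.29 = 687.256.
Reliability = 687.256 / 746.3 = 0.921.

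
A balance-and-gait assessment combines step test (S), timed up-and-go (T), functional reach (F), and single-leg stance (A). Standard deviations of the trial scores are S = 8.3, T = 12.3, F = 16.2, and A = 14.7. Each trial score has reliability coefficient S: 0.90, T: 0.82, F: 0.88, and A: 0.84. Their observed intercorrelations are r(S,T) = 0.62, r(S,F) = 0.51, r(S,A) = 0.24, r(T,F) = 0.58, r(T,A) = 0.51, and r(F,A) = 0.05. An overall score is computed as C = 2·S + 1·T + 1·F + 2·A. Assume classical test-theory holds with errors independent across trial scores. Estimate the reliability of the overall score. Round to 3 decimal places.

Var(C) = 2²·8.3² + 12.3² + 16.2² + 2²·14.7² + 2·[2·8.3·12.3·0.62 + 2·8.3·16.2·0.51 + 4·8.3·14.7·0.24 + 12.3·16.2·0.58 + 2·12.3·14.7·0.51 + 2·16.2·14.7·0.05] = 1553.65 + 1409.36 = 2963.01.
With uncorrelated errors the cross-covariances are all true-score covariance, so they carry over unchanged; only the diagonal terms shrink to ρᵢσᵢ².
True-score variance = [2²·8.3²·0.90 + 12.3²·0.82 + 16.2²·0.88 + 2²·14.7²·0.84] + 1409.36 = 1329.07 + 1409.36 = 2738.43.
Reliability = 2738.43 / 2963.01 = 0.924.

0.924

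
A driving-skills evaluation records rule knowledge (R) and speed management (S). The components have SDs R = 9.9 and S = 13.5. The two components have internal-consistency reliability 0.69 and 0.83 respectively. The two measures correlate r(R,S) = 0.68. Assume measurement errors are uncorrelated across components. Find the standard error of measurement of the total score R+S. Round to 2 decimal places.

Var(total) = 280.26 + 181.764 = 462.024.
True-score variance = 218.894 + 181.764 = 400.658, so reliability = 0.8672.
Error variance = 462.024 − 400.658 = 61.3656; SEM = √61.3656 = 7.83.

7.83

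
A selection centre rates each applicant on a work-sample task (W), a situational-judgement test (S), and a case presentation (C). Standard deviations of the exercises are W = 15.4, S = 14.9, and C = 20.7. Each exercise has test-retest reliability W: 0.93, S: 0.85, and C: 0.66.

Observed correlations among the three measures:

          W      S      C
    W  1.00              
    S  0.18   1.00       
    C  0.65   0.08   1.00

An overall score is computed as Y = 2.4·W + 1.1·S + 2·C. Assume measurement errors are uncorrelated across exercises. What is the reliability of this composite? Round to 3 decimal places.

Var(Y) = 2.4²·15.4² + 1.1²·14.9² + 2²·20.7² + 2·[2.64·15.4·14.9·0.18 + 4.8·15.4·20.7·0.65 + 2.2·14.9·20.7·0.08] = 3348.63 + 2315.83 = 5664.47.
Under uncorrelated errors the observed covariances equal the true-score covariances, so only the own-variance terms attenuate.
True-score variance = [2.4²·15.4²·0.93 + 1.1²·14.9²·0.85 + 2²·20.7²·0.66] + 2315.83 = 2629.97 + 2315.83 = 4945.8.
Reliability = 4945.8 / 5664.47 = 0.873.

0.873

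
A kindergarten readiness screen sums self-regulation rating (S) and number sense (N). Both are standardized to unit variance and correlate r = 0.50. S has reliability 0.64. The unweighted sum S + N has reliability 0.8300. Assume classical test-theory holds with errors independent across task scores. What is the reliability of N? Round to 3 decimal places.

Var(S+N) = 2 + 2·0.50 = 3.000.
True-score variance = ρ_S + ρ_N + 2·0.50, so 0.8300 = (0.64 + ρ_N + 1.00) / 3.000.
ρ_N = 0.8300·3.000 − 0.64 − 1.00 = 0.850.

0.850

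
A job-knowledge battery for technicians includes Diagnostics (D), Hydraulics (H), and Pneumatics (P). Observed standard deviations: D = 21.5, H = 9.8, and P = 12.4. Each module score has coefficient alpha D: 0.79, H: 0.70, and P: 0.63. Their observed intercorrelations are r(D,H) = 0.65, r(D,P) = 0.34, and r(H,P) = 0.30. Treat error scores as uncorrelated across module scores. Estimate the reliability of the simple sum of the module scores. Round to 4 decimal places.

0.8526

Var(D+H+P) = 21.5² + 9.8² + 12.4² + 2·[21.5·9.8·0.65 + 21.5·12.4·0.34 + 9.8·12.4·0.30] = 712.05 + 528.11 = 1240.16.
Because errors are independent across components, Cov(Tᵢ,Tⱼ) = Cov(Xᵢ,Xⱼ); the off-diagonal part of the true-score variance is the same as above.
True-score variance = [21.5²·0.79 + 9.8²·0.70 + 12.4²·0.63] + 528.11 = 529.274 + 528.11 = 1057.38.
Reliability = 1057.38 / 1240.16 = 0.8526.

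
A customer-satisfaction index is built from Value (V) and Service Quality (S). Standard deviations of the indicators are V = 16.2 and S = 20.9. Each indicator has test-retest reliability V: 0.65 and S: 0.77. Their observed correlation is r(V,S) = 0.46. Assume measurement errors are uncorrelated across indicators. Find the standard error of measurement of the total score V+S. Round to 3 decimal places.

13.868

Var(total) = 699.25 + 311.494 = 1010.74.
True-score variance = 506.93 + 311.494 = 818.423, so reliability = 0.8097.
Error variance = 1010.74 − 818.423 = 192.32; SEM = √192.32 = 13.868.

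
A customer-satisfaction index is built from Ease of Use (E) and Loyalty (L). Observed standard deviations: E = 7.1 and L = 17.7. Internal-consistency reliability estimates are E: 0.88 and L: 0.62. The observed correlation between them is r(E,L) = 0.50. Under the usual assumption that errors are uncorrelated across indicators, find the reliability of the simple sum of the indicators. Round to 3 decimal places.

0.744

Var(E+L) = 7.1² + 17.7² + 2·[7.1·17.7·0.50] = 363.7 + 125.67 = 489.37.
Because errors are independent across components, Cov(Tᵢ,Tⱼ) = Cov(Xᵢ,Xⱼ); the off-diagonal part of the true-score variance is the same as above.
True-score variance = [7.1²·0.88 + 17.7²·0.62] + 125.67 = 238.601 + 125.67 = 364.271.
Reliability = 364.271 / 489.37 = 0.744.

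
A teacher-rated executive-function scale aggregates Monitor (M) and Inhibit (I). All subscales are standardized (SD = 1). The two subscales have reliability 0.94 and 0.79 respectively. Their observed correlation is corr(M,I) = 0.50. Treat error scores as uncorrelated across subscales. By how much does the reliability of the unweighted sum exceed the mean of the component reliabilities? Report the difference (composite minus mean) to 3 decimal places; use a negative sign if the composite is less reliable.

0.045

Var(sum) = 2 + 1 = 3; true-score variance = 1.73 + 1 = 2.73; composite reliability = 0.9100.
Mean component reliability = 0.8650.
Difference = 0.9100 − 0.8650 = 0.045.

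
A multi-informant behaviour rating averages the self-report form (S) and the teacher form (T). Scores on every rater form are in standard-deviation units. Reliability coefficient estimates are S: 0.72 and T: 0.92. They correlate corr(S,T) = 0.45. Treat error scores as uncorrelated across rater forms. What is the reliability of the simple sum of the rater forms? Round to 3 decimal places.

Var(S+T) = 2 + 2·[0.45] = 2 + 0.9 = 2.9.
Under uncorrelated errors the observed covariances equal the true-score covariances, so only the own-variance terms attenuate.
True-score variance = [0.72 + 0.92] + 0.9 = 1.64 + 0.9 = 2.54.
Reliability = 2.54 / 2.9 = 0.876.

0.876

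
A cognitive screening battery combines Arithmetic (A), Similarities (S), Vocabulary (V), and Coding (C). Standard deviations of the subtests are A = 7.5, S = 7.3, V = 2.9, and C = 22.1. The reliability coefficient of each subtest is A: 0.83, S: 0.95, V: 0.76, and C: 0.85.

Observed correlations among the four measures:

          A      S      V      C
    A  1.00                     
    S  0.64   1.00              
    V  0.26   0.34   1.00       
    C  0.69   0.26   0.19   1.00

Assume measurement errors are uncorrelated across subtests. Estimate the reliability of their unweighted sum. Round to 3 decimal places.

0.916

Var(A+S+V+C) = 7.5² + 7.3² + 2.9² + 22.1² + 2·[7.5·7.3·0.64 + 7.5·2.9·0.26 + 7.5·22.1·0.69 + 7.3·2.9·0.34 + 7.3·22.1·0.26 + 2.9·22.1·0.19] = 606.36 + 432.766 = 1039.13.
Because errors are independent across components, Cov(Tᵢ,Tⱼ) = Cov(Xᵢ,Xⱼ); the off-diagonal part of the true-score variance is the same as above.
True-score variance = [7.5²·0.83 + 7.3²·0.95 + 2.9²·0.76 + 22.1²·0.85] + 432.766 = 518.853 + 432.766 = 951.62.
Reliability = 951.62 / 1039.13 = 0.916.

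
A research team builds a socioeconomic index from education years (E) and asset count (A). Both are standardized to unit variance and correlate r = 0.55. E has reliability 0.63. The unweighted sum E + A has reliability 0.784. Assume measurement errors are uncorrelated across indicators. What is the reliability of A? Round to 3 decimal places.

Var(E+A) = 2 + 2·0.55 = 3.100.
True-score variance = ρ_E + ρ_A + 2·0.55, so 0.784 = (0.63 + ρ_A + 1.10) / 3.100.
ρ_A = 0.784·3.100 − 0.63 − 1.10 = 0.700.

0.700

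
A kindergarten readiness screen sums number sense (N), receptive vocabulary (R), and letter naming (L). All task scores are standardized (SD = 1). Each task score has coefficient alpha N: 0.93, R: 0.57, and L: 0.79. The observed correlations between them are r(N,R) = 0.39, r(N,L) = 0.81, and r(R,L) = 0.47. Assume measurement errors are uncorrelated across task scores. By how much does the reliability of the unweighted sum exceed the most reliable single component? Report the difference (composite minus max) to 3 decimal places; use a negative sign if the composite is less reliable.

-0.042

Var(sum) = 3 + 3.34 = 6.34; true-score variance = 2.29 + 3.34 = 5.63; composite reliability = 0.8880.
Max component reliability = 0.9300.
Difference = 0.8880 − 0.9300 = -0.042.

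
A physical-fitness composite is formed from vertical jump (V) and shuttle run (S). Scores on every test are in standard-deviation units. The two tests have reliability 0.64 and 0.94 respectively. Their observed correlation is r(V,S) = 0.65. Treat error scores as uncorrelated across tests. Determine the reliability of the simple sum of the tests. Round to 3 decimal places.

Var(V+S) = 2 + 2·[0.65] = 2 + 1.3 = 3.3.
With uncorrelated errors the cross-covariances are all true-score covariance, so they carry over unchanged; only the diagonal terms shrink to ρᵢσᵢ².
True-score variance = [0.64 + 0.94] + 1.3 = 1.58 + 1.3 = 2.88.
Reliability = 2.88 / 3.3 = 0.873.

0.873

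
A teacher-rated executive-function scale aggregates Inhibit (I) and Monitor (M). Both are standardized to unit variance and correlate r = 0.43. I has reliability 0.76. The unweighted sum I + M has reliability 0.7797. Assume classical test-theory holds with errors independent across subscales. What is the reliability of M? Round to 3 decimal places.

Var(I+M) = 2 + 2·0.43 = 2.860.
True-score variance = ρ_I + ρ_M + 2·0.43, so 0.7797 = (0.76 + ρ_M + 0.86) / 2.860.
ρ_M = 0.7797·2.860 − 0.76 − 0.86 = 0.610.

0.610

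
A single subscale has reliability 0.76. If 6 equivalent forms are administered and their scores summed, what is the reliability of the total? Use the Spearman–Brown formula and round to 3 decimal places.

ρ_k = kρ / (1 + (k−1)ρ) = 6·0.76 / (1 + 5·0.76) = 4.560 / 4.800 = 0.950.

0.950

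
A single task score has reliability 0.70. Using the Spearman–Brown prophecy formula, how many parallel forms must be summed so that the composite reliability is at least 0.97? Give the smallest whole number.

14

k ≥ ρ*(1−ρ₁)/(ρ₁(1−ρ*)) = 0.97·0.30 / (0.70·0.03) = 13.857.
Smallest integer k = 14.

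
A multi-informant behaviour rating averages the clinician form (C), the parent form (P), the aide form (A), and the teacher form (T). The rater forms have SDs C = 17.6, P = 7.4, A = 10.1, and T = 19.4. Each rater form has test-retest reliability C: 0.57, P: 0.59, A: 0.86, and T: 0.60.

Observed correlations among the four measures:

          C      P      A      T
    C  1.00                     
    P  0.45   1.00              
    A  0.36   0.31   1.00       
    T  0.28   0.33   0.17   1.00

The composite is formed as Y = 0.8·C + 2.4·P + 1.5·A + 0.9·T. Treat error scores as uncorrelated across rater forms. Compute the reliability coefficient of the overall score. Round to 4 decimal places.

Var(Y) = 0.8²·17.6² + 2.4²·7.4² + 1.5²·10.1² + 0.9²·19.4² + 2·[1.92·17.6·7.4·0.45 + 1.2·17.6·10.1·0.36 + 0.72·17.6·19.4·0.28 + 3.6·7.4·10.1·0.31 + 2.16·7.4·19.4·0.33 + 1.35·10.1·19.4·0.17] = 1048.04 + 977.723 = 2025.76.
With uncorrelated errors the cross-covariances are all true-score covariance, so they carry over unchanged; only the diagonal terms shrink to ρᵢσᵢ².
True-score variance = [0.8²·17.6²·0.57 + 2.4²·7.4²·0.59 + 1.5²·10.1²·0.86 + 0.9²·19.4²·0.60] + 977.723 = 679.397 + 977.723 = 1657.12.
Reliability = 1657.12 / 2025.76 = 0.8180.

0.8180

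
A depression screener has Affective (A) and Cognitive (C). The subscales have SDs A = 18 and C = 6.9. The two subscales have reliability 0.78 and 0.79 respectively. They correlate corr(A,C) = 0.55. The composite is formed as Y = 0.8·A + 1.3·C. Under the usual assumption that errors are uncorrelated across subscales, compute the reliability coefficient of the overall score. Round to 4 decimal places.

0.8546

Var(Y) = 0.8²·18² + 1.3²·6.9² + 2·[1.04·18·6.9·0.55] = 287.821 + 142.085 = 429.906.
Under uncorrelated errors the observed covariances equal the true-score covariances, so only the own-variance terms attenuate.
True-score variance = [0.8²·18²·0.78 + 1.3²·6.9²·0.79] + 142.085 = 225.305 + 142.085 = 367.39.
Reliability = 367.39 / 429.906 = 0.8546.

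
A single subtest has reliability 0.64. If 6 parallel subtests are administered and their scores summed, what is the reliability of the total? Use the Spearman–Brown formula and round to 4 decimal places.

0.9143

ρ_k = kρ / (1 + (k−1)ρ) = 6·0.64 / (1 + 5·0.64) = 3.840 / 4.200 = 0.9143.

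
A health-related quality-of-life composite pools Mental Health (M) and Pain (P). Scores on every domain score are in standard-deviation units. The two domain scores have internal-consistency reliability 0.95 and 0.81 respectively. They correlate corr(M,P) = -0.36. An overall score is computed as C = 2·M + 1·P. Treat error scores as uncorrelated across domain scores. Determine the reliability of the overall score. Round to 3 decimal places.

Var(C) = 2² + 1 + 2·[2·(-0.36)] = 5 − 1.44 = 3.56.
With uncorrelated errors the cross-covariances are all true-score covariance, so they carry over unchanged; only the diagonal terms shrink to ρᵢσᵢ².
True-score variance = [2²·0.95 + 0.81] − 1.44 = 4.61 − 1.44 = 3.17.
Reliability = 3.17 / 3.56 = 0.890.

0.890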